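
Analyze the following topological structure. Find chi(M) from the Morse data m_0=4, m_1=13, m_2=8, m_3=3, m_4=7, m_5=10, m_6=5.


Morse theory: chi(M) = sum_k (-1)^k m_k where m_k = #(index-k critical points).
= (4) + (-13) + (8) + (-3) + (7) + (-10) + (5) = -2

-2


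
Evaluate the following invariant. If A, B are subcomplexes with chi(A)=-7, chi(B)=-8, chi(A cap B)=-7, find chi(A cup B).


chi(A cup B) = chi(A) + chi(B) - chi(A cap B)
= -7 + (-8) - (-7)
= -8

-8


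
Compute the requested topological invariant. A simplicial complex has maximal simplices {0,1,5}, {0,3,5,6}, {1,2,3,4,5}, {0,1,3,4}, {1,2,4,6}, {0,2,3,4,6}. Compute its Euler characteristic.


Enumerate all faces; f-vector: f_0=7, f_1=21, f_2=27, f_3=13, f_4=2.
chi = sum (-1)^k f_k = 2

2


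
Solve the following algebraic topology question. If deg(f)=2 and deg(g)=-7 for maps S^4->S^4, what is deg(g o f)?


Degree is multiplicative under composition: deg(g o f) = deg(g) * deg(f).
= -7 * 2 = -14

-14


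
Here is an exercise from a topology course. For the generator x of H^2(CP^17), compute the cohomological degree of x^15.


|x| = 2 in H^*(CP^n).
|x^15| = 15 * |x| = 15 * 2 = 30

30


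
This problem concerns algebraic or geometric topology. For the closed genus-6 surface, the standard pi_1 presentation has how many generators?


Standard presentation: pi_1(Sigma_g) = <a_1,b_1,...,a_g,b_g | [a_1,b_1]...[a_g,b_g] = 1>.
Number of generators = 2g = 2*6 = 12

12


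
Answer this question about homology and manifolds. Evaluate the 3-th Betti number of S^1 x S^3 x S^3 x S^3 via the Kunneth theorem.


Each S^d has Poincare polynomial 1 + t^d.
The product S^1 x S^3 x S^3 x S^3 has Poincare polynomial prod(1+t^d_i).
Expanding: b_0=1, b_1=1, b_3=3, b_4=3, b_6=3, b_7=3, b_9=1, b_10=1.
b_3 = 3

3


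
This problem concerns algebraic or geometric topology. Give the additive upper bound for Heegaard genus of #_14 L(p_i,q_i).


Heegaard genus satisfies g(A#B) <= g(A) + g(B).
Each lens space has g = 1.
Upper bound: 14 * 1 = 14

14


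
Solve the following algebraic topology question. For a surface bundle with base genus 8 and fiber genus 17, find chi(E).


For a fiber bundle F -> E -> B (with CW structure): chi(E) = chi(B) * chi(F).
chi(Sigma_8) = -14, chi(Sigma_17) = -32.
chi(E) = (-14) * (-32) = 448

448


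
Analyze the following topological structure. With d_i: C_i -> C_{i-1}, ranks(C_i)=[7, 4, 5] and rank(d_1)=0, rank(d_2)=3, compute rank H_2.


rank H_k = rank(ker d_k) - rank(im d_{k+1}).
rank(ker d_2) = rank(C_2) - rank(d_2) = 5 - 3 = 2.
rank(im d_{2+1}) = 0.
rank H_2 = 2 - 0 = 2

2


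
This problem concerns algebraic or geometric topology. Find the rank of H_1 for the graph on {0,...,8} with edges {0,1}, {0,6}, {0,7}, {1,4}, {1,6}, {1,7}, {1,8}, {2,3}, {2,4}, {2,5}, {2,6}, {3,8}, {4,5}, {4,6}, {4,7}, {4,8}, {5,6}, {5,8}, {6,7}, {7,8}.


b_1 = E - V + (number of components).
E = 20, V = 9, components = 1.
b_1 = 20 - 9 + 1 = 12

12


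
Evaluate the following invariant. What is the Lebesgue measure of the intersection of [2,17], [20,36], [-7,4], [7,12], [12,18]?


Intersection = [max(a_i), min(b_i)] = [20, 4].
Since 20 > 4, the intersection is empty.
Length = 0

0


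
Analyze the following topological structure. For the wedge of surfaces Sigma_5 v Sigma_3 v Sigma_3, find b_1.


For a wedge X v Y: reduced H_k(X v Y) = H_k(X) + H_k(Y).
Each Sigma_g contributes b_1 = 2g.
b_1 = 10 + 6 + 6 = 22

22


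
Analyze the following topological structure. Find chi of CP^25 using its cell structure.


CP^25 has one cell in each even dimension 0, 2, ..., 2*25 (25+1 cells total).
All cells are even-dimensional, so chi = number of cells.
chi = 25 + 1 = 26

26


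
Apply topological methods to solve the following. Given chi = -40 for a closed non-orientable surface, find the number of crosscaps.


chi = 2 - k for closed non-orientable surfaces with k crosscaps.
-40 = 2 - k
k = 2 - (-40) = 42

42


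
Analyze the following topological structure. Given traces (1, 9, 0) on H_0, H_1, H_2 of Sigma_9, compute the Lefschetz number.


L(f) = tr(f_0*) - tr(f_1*) + tr(f_2*).
= 1 - (9) + (0)
= -8

-8


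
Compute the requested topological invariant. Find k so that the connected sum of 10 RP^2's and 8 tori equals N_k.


Since a >= 1, the sum is non-orientable; each T^2 can be replaced by RP^2 # RP^2 (since T^2#RP^2 = 3RP^2).
Total crosscaps k = 10 + 2*8 = 26.
Check via chi: chi = 10*1 + 8*0 - (10+8-1)*2 = -24 = 2 - k = -24. Consistent.

26


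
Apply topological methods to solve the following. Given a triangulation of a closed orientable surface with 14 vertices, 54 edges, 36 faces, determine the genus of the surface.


chi = V - E + F = 14 - 54 + 36 = -4
For orientable closed surface: chi = 2 - 2g, so g = (2 - chi)/2.
g = (2 - (-4)) / 2 = 6 / 2 = 3

3


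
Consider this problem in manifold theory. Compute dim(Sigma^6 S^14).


Each suspension raises dimension by 1: Sigma S^n = S^{n+1}.
Sigma^6 S^14 = S^{14+6} = S^20

20


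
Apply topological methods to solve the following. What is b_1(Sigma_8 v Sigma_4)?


For a wedge: H_1(A v B) = H_1(A) + H_1(B).
b_1(Sigma_8) = 16, b_1(Sigma_4) = 8.
b_1 = 16 + 8 = 24

24


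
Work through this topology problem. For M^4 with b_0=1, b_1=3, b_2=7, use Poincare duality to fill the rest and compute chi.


By Poincare duality b_k = b_{4-k}, so full Betti numbers: b_0=1, b_1=3, b_2=7, b_3=3, b_4=1.
chi = sum (-1)^k b_k = 3

3


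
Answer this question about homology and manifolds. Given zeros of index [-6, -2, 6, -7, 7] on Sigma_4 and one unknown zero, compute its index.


Poincare-Hopf: sum of indices = chi(M).
chi(Sigma_4) = 2 - 2*4 = -6.
Sum of known indices = -2.
x = chi - (sum known) = -6 - (-2) = -4

-4


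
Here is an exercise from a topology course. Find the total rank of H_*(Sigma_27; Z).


For Sigma_27: b_0 = 1, b_1 = 2g = 54, b_2 = 1.
Total = 1 + 54 + 1 = 56

56


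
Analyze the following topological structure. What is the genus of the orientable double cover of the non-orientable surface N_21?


chi(N_21) = 2 - 21 = -19.
Double cover: chi(Sigma_g) = 2 * chi(N_21) = 2*(-19) = -38.
2 - 2g = -38, so g = (2 - (-38))/2 = 40/2 = 20

20


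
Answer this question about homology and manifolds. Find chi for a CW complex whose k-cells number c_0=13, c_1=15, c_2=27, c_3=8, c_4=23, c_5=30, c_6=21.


chi = sum_k (-1)^k c_k.
= (-1)^0*13 + (-1)^1*15 + (-1)^2*27 + (-1)^3*8 + (-1)^4*23 + (-1)^5*30 + (-1)^6*21
= (13) + (-15) + (27) + (-8) + (23) + (-30) + (21)
= 31

31


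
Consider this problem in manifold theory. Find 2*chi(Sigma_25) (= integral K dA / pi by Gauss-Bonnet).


Gauss-Bonnet: integral K dA = 2*pi*chi(M).
chi(Sigma_25) = 2 - 2*25 = -48.
(integral K dA)/pi = 2*chi = 2*(-48) = -96

-96


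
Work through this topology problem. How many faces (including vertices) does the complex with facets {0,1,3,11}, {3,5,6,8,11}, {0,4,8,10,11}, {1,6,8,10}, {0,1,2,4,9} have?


Each maximal simplex on m vertices has 2^m - 1 nonempty faces.
Take the union (dedupe shared faces).
Total distinct faces = 104

104


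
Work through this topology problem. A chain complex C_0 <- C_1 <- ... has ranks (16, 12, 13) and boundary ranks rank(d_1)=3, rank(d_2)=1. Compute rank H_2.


rank H_k = rank(ker d_k) - rank(im d_{k+1}).
rank(ker d_2) = rank(C_2) - rank(d_2) = 13 - 1 = 12.
rank(im d_{2+1}) = 0.
rank H_2 = 12 - 0 = 12

12


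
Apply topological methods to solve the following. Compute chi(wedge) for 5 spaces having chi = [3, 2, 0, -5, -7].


chi(A v B) = chi(A) + chi(B) - 1 (one point identified).
For 5 spaces: chi = (sum chi_i) - (5 - 1).
sum = -7; chi = -7 - 4 = -11

-11


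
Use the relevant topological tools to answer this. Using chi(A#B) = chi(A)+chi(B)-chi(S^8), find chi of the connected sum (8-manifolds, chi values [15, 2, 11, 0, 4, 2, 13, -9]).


For n-manifolds: chi(A#B) = chi(A) + chi(B) - chi(S^8).
chi(S^8) = 1 + (-1)^8 = 2.
chi(#) = (sum chi_i) - (8-1)*chi(S^8) = 38 - 7*2 = 24

24


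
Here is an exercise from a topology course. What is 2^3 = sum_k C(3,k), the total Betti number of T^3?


b_k(T^3) = C(3,k), so the sum over k is sum_k C(3,k) = 2^3.
Total = 2^3 = 8

8


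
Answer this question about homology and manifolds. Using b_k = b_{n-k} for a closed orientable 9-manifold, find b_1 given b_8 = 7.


Poincare duality for closed orientable n-manifolds: b_k = b_{n-k}.
Here n = 9, so b_1 = b_8 = 7

7


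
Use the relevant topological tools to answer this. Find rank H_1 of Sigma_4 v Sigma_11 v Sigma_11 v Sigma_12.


For a wedge X v Y: reduced H_k(X v Y) = H_k(X) + H_k(Y).
Each Sigma_g contributes b_1 = 2g.
b_1 = 8 + 22 + 22 + 24 = 76

76


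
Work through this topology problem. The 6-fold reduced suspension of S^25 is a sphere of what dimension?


Each suspension raises dimension by 1: Sigma S^n = S^{n+1}.
Sigma^6 S^25 = S^{25+6} = S^31

31


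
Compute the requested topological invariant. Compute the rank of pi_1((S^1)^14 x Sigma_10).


pi_1(A x B) = pi_1(A) x pi_1(B); rank of abelianization = b_1.
b_1(T^14) = 14, b_1(Sigma_10) = 2*10 = 20.
b_1(product) = 14 + 20 = 34

34


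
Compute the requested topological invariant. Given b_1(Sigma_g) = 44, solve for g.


For a closed orientable surface: b_1 = 2g.
44 = 2g
g = 44 / 2 = 22

22


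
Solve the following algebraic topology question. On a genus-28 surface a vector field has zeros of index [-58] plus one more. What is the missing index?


Poincare-Hopf: sum of indices = chi(M).
chi(Sigma_28) = 2 - 2*28 = -54.
Sum of known indices = -58.
x = chi - (sum known) = -54 - (-58) = 4

4


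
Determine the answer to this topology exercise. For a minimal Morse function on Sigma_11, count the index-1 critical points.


A perfect Morse function has m_k = b_k.
For Sigma_11: b_0=1, b_1=2g=22, b_2=1.
Saddles m_1 = 2g = 22

22


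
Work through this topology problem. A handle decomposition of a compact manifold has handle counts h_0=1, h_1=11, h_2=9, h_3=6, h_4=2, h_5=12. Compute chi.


Handles of index k contribute (-1)^k to chi (same as CW cells).
chi = (1) + (-11) + (9) + (-6) + (2) + (-12) = -17

-17


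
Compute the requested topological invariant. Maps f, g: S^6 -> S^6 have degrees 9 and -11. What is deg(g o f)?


Degree is multiplicative under composition: deg(g o f) = deg(g) * deg(f).
= -11 * 9 = -99

-99


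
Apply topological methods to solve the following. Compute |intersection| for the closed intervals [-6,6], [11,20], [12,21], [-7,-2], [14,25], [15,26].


Intersection = [max(a_i), min(b_i)] = [15, -2].
Since 15 > -2, the intersection is empty.
Length = 0

0


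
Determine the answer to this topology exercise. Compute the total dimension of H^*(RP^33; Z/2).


H^k(RP^33; Z/2) = Z/2 for each 0 <= k <= 33.
Total dimension = 33 + 1 = 34

34


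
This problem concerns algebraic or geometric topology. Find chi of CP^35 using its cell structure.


CP^35 has one cell in each even dimension 0, 2, ..., 2*35 (35+1 cells total).
All cells are even-dimensional, so chi = number of cells.
chi = 35 + 1 = 36

36


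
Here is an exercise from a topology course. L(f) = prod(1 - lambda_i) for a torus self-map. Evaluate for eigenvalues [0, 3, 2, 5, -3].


For a torus self-map: L(f) = det(I - A) where A acts on H_1.
L(f) = (1-0) * (1-3) * (1-2) * (1-5) * (1--3) = 1 * -2 * -1 * -4 * 4 = -32

-32


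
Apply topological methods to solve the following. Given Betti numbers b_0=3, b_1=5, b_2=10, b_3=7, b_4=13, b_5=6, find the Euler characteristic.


chi = sum_k (-1)^k b_k.
= (3) + (-5) + (10) + (-7) + (13) + (-6)
= 8

8


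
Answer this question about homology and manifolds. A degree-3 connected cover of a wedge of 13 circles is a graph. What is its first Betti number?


Nielsen-Schreier: an index-n subgroup of F_r is free of rank 1 + n(r-1).
Equivalently: chi(cover) = n*chi(base); chi(vee_r S^1) = 1 - 13 = -12.
chi(E) = 3*(-12) = -36; rank = 1 - chi(E) = 1 - (-36) = 37.
rank = 1 + 3*(13-1) = 1 + 36 = 37

37


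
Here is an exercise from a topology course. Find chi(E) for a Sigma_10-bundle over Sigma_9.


For a fiber bundle F -> E -> B (with CW structure): chi(E) = chi(B) * chi(F).
chi(Sigma_9) = -16, chi(Sigma_10) = -18.
chi(E) = (-16) * (-18) = 288

288


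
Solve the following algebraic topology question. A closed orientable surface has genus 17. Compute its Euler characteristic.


For a closed orientable surface of genus g: chi = 2 - 2g.
Here g = 17.
chi = 2 - 2*17 = 2 - 34 = -32

-32


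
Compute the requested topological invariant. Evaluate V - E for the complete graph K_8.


K_8: V = 8, E = C(8,2) = 28.
chi = V - E = 8 - 28 = -20

-20


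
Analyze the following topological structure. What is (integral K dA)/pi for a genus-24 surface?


Gauss-Bonnet: integral K dA = 2*pi*chi(M).
chi(Sigma_24) = 2 - 2*24 = -46.
(integral K dA)/pi = 2*chi = 2*(-46) = -92

-92


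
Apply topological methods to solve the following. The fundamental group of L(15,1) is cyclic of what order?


pi_1(L(p,q)) = Z/pZ for any q coprime to p.
|pi_1(L(15,1))| = 15

15


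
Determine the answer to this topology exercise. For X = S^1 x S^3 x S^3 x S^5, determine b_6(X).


Each S^d has Poincare polynomial 1 + t^d.
The product S^1 x S^3 x S^3 x S^5 has Poincare polynomial prod(1+t^d_i).
Expanding: b_0=1, b_1=1, b_3=2, b_4=2, b_5=1, b_6=2, b_7=1, b_8=2, b_9=2, b_11=1, b_12=1.
b_6 = 2

2


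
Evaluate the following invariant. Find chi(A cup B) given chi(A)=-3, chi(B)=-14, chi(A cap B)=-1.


chi(A cup B) = chi(A) + chi(B) - chi(A cap B)
= -3 + (-14) - (-1)
= -16

-16


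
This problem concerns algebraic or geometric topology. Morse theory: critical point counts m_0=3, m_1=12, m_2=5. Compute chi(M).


Morse theory: chi(M) = sum_k (-1)^k m_k where m_k = #(index-k critical points).
= (3) + (-12) + (5) = -4

-4


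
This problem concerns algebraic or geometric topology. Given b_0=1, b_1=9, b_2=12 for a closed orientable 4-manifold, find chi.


By Poincare duality b_k = b_{4-k}, so full Betti numbers: b_0=1, b_1=9, b_2=12, b_3=9, b_4=1.
chi = sum (-1)^k b_k = -4

-4


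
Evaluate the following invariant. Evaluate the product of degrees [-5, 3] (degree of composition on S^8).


Degree is multiplicative: deg(composition) = product of degrees.
= (-5) * (3) = -15

-15


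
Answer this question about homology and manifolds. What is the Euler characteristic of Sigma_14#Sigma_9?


chi(Sigma_14) = 2 - 2*14 = -26
chi(Sigma_9) = 2 - 2*9 = -16
For surfaces: chi(A#B) = chi(A) + chi(B) - 2.
chi = -26 + -16 - 2 = -44

-44


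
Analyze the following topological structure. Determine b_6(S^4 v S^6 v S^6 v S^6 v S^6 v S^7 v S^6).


For a wedge of spheres, H_k (k>0) is free on one generator per sphere of dimension k.
Spheres of dimension 6: count = 5.
b_6 = 5

5


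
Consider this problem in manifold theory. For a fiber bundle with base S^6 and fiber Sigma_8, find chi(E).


chi(S^6) = 2 (n even), chi(Sigma_8) = 2 - 2*8 = -14.
chi(E) = 2 * (-14) = -28

-28


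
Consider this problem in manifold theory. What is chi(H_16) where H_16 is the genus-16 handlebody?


A genus-g handlebody deformation retracts to a wedge of g circles.
chi(vee_g S^1) = 1 - g.
chi(H_16) = 1 - 16 = -15

-15


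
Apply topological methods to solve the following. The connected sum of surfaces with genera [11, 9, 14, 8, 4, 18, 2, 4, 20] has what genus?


Genus is additive under connected sum of orientable surfaces.
g = 11 + 9 + 14 + 8 + 4 + 18 + 2 + 4 + 20 = 90

90


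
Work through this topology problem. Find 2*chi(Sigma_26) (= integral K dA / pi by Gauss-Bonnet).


Gauss-Bonnet: integral K dA = 2*pi*chi(M).
chi(Sigma_26) = 2 - 2*26 = -50.
(integral K dA)/pi = 2*chi = 2*(-50) = -100

-100


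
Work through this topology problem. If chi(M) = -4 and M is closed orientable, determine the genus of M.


chi = 2 - 2g for closed orientable surfaces.
-4 = 2 - 2g
2g = 2 - (-4) = 6
g = 3

3


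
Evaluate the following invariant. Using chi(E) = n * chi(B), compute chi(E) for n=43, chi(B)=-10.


For a finite covering: chi(E) = (number of sheets) * chi(B).
chi(E) = 43 * (-10) = -430

-430


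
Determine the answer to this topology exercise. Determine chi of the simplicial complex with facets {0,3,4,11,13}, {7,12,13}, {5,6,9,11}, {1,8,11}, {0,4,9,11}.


Enumerate all faces; f-vector: f_0=12, f_1=24, f_2=19, f_3=7, f_4=1.
chi = sum (-1)^k f_k = 1

1


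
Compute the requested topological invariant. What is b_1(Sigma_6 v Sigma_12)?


For a wedge: H_1(A v B) = H_1(A) + H_1(B).
b_1(Sigma_6) = 12, b_1(Sigma_12) = 24.
b_1 = 12 + 24 = 36

36


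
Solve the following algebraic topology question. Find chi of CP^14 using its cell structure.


CP^14 has one cell in each even dimension 0, 2, ..., 2*14 (14+1 cells total).
All cells are even-dimensional, so chi = number of cells.
chi = 14 + 1 = 15

15


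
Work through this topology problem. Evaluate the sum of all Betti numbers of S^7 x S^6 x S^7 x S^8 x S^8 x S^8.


Total Betti number is multiplicative under products.
Each S^d (d>=1) has total Betti number 2.
There are 6 sphere factors.
Total = 2^6 = 64

64


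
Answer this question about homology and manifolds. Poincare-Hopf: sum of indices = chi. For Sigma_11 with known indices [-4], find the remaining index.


Poincare-Hopf: sum of indices = chi(M).
chi(Sigma_11) = 2 - 2*11 = -20.
Sum of known indices = -4.
x = chi - (sum known) = -20 - (-4) = -16

-16


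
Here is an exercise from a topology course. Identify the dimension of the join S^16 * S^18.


Join of spheres: S^m * S^n = S^{m+n+1}.
dim = 16 + 18 + 1 = 35

35


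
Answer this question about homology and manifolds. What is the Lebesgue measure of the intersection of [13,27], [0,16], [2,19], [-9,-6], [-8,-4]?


Intersection = [max(a_i), min(b_i)] = [13, -6].
Since 13 > -6, the intersection is empty.
Length = 0

0


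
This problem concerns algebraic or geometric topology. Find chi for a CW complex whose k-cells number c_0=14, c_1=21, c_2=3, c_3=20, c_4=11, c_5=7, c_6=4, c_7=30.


chi = sum_k (-1)^k c_k.
= (-1)^0*14 + (-1)^1*21 + (-1)^2*3 + (-1)^3*20 + (-1)^4*11 + (-1)^5*7 + (-1)^6*4 + (-1)^7*30
= (14) + (-21) + (3) + (-20) + (11) + (-7) + (4) + (-30)
= -46

-46


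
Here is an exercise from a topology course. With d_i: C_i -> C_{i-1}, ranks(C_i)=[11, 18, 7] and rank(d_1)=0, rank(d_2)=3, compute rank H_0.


rank H_k = rank(ker d_k) - rank(im d_{k+1}).
rank(ker d_0) = rank(C_0) - rank(d_0) = 11 - 0 = 11.
rank(im d_{0+1}) = 0.
rank H_0 = 11 - 0 = 11

11


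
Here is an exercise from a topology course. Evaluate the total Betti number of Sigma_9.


For Sigma_9: b_0 = 1, b_1 = 2g = 18, b_2 = 1.
Total = 1 + 18 + 1 = 20

20


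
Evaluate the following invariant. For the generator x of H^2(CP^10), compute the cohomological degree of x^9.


|x| = 2 in H^*(CP^n).
|x^9| = 9 * |x| = 9 * 2 = 18

18


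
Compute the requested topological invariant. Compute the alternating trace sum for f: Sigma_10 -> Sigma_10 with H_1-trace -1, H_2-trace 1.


L(f) = tr(f_0*) - tr(f_1*) + tr(f_2*).
= 1 - (-1) + (1)
= 3

3


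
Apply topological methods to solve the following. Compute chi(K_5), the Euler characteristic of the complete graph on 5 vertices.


K_5: V = 5, E = C(5,2) = 10.
chi = V - E = 5 - 10 = -5

-5


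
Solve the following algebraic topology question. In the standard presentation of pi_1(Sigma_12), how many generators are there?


Standard presentation: pi_1(Sigma_g) = <a_1,b_1,...,a_g,b_g | [a_1,b_1]...[a_g,b_g] = 1>.
Number of generators = 2g = 2*12 = 24

24


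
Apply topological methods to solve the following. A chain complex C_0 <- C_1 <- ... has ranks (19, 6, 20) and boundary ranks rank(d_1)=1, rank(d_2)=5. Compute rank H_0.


rank H_k = rank(ker d_k) - rank(im d_{k+1}).
rank(ker d_0) = rank(C_0) - rank(d_0) = 19 - 0 = 19.
rank(im d_{0+1}) = 1.
rank H_0 = 19 - 1 = 18

18


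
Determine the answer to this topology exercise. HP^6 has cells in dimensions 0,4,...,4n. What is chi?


HP^6 has one cell in each dimension 0, 4, ..., 4*6 (6+1 cells, all even-dim).
chi = 6 + 1 = 7

7


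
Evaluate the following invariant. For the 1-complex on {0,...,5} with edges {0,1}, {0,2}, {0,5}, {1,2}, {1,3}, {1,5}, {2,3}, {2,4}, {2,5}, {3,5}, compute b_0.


Run DFS/union-find over 6 vertices.
V = 6, E = 10.
Number of components = 1

1


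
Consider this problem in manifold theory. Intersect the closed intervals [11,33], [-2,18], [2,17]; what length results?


Intersection = [max(a_i), min(b_i)] = [11, 17].
Length = 17 - 11 = 6

6


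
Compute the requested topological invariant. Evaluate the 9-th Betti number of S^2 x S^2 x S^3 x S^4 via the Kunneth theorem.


Each S^d has Poincare polynomial 1 + t^d.
The product S^2 x S^2 x S^3 x S^4 has Poincare polynomial prod(1+t^d_i).
Expanding: b_0=1, b_2=2, b_3=1, b_4=2, b_5=2, b_6=2, b_7=2, b_8=1, b_9=2, b_11=1.
b_9 = 2

2


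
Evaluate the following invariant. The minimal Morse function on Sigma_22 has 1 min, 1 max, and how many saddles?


A perfect Morse function has m_k = b_k.
For Sigma_22: b_0=1, b_1=2g=44, b_2=1.
Saddles m_1 = 2g = 44

44


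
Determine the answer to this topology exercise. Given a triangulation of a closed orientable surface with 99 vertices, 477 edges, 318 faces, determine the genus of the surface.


chi = V - E + F = 99 - 477 + 318 = -60
For orientable closed surface: chi = 2 - 2g, so g = (2 - chi)/2.
g = (2 - (-60)) / 2 = 62 / 2 = 31

31


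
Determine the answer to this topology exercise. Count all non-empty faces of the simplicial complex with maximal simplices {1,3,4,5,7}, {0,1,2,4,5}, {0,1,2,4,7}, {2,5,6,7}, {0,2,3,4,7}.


Each maximal simplex on m vertices has 2^m - 1 nonempty faces.
Take the union (dedupe shared faces).
Total distinct faces = 88

88


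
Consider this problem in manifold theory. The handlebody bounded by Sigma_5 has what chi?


A genus-g handlebody deformation retracts to a wedge of g circles.
chi(vee_g S^1) = 1 - g.
chi(H_5) = 1 - 5 = -4

-4


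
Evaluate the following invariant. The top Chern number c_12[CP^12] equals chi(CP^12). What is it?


For any closed oriented manifold, <e(TM),[M]> = chi(M).
chi(CP^12) = 12+1 = 13

13


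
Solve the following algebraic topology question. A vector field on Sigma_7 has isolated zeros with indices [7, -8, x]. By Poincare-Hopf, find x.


Poincare-Hopf: sum of indices = chi(M).
chi(Sigma_7) = 2 - 2*7 = -12.
Sum of known indices = -1.
x = chi - (sum known) = -12 - (-1) = -11

-11


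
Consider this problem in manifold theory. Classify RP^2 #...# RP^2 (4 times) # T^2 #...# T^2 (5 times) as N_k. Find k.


Since a >= 1, the sum is non-orientable; each T^2 can be replaced by RP^2 # RP^2 (since T^2#RP^2 = 3RP^2).
Total crosscaps k = 4 + 2*5 = 14.
Check via chi: chi = 4*1 + 5*0 - (4+5-1)*2 = -12 = 2 - k = -12. Consistent.

14


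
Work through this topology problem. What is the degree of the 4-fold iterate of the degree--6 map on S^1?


deg(f) = -6. Degree is multiplicative: deg(f^4) = (deg f)^4.
deg(f^4) = (-6)^4 = 1296

1296


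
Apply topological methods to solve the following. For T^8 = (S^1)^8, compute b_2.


By the Kunneth formula, b_k(T^n) = C(n,k).
b_2(T^8) = C(8,2).
C(8,2) = 8!/(2!*6!) = 28

28


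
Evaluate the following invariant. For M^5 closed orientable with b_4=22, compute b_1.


Poincare duality for closed orientable n-manifolds: b_k = b_{n-k}.
Here n = 5, so b_1 = b_4 = 22

22


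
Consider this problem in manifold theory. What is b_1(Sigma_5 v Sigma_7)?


For a wedge: H_1(A v B) = H_1(A) + H_1(B).
b_1(Sigma_5) = 10, b_1(Sigma_7) = 14.
b_1 = 10 + 14 = 24

24


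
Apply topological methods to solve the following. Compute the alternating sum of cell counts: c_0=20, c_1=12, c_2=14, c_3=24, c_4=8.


chi = sum_k (-1)^k c_k.
= (-1)^0*20 + (-1)^1*12 + (-1)^2*14 + (-1)^3*24 + (-1)^4*8
= (20) + (-12) + (14) + (-24) + (8)
= 6

6


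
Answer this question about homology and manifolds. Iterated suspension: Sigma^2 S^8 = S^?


Each suspension raises dimension by 1: Sigma S^n = S^{n+1}.
Sigma^2 S^8 = S^{8+2} = S^10

10


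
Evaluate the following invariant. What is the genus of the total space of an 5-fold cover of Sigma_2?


For an n-sheeted cover: chi(E) = n * chi(B).
chi(Sigma_2) = 2 - 2*2 = -2.
chi(E) = 5 * (-2) = -10.
genus(E) = (2 - chi(E))/2 = (2 - (-10))/2 = 12/2 = 6

6


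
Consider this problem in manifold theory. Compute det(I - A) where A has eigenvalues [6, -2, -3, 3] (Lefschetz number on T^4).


For a torus self-map: L(f) = det(I - A) where A acts on H_1.
L(f) = (1-6) * (1--2) * (1--3) * (1-3) = -5 * 3 * 4 * -2 = 120

120


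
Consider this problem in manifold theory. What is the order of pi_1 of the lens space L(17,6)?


pi_1(L(p,q)) = Z/pZ for any q coprime to p.
|pi_1(L(17,6))| = 17

17


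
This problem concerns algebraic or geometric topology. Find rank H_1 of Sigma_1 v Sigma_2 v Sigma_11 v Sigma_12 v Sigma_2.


For a wedge X v Y: reduced H_k(X v Y) = H_k(X) + H_k(Y).
Each Sigma_g contributes b_1 = 2g.
b_1 = 2 + 4 + 22 + 24 + 4 = 56

56


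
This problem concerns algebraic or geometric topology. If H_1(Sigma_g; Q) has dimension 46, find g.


For a closed orientable surface: b_1 = 2g.
46 = 2g
g = 46 / 2 = 23

23


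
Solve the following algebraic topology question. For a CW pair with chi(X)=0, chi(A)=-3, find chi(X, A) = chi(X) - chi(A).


Relative Euler characteristic: chi(X, A) = chi(X) - chi(A).
= 0 - (-3) = 3

3


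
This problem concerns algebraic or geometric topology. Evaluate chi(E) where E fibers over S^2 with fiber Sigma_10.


chi(S^2) = 2 (n even), chi(Sigma_10) = 2 - 2*10 = -18.
chi(E) = 2 * (-18) = -36

-36


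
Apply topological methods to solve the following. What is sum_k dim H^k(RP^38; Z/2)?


H^k(RP^38; Z/2) = Z/2 for each 0 <= k <= 38.
Total dimension = 38 + 1 = 39

39


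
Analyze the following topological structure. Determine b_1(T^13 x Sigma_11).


pi_1(A x B) = pi_1(A) x pi_1(B); rank of abelianization = b_1.
b_1(T^13) = 13, b_1(Sigma_11) = 2*11 = 22.
b_1(product) = 13 + 22 = 35

35


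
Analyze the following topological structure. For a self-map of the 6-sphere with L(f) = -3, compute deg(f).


L(f) = 1 + (-1)^6 deg(f) on S^6.
-3 = 1 + (-1)^6 * deg(f)
(-1)^6 * deg(f) = -4
deg(f) = -4

-4


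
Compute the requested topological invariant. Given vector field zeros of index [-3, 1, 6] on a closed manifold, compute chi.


Poincare-Hopf: chi(M) = sum of indices of zeros.
chi = (-3) + (1) + (6) = 4

4


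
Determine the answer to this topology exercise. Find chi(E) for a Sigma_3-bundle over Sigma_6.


For a fiber bundle F -> E -> B (with CW structure): chi(E) = chi(B) * chi(F).
chi(Sigma_6) = -10, chi(Sigma_3) = -4.
chi(E) = (-10) * (-4) = 40

40


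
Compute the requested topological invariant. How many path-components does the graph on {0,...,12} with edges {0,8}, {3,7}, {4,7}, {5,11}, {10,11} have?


Run DFS/union-find over 13 vertices.
V = 13, E = 5.
Number of components = 8

8


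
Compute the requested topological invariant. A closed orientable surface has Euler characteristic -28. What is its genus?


chi = 2 - 2g for closed orientable surfaces.
-28 = 2 - 2g
2g = 2 - (-28) = 30
g = 15

15


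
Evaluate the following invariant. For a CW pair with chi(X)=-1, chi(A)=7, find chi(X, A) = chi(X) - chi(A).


Relative Euler characteristic: chi(X, A) = chi(X) - chi(A).
= -1 - (7) = -8

-8


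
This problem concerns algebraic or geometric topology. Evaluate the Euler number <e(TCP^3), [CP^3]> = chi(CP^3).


For any closed oriented manifold, <e(TM),[M]> = chi(M).
chi(CP^3) = 3+1 = 4

4


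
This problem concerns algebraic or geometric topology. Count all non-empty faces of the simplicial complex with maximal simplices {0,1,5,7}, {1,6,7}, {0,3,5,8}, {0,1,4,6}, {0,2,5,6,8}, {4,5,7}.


Each maximal simplex on m vertices has 2^m - 1 nonempty faces.
Take the union (dedupe shared faces).
Total distinct faces = 66

66


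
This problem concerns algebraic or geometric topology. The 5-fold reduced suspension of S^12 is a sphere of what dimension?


Each suspension raises dimension by 1: Sigma S^n = S^{n+1}.
Sigma^5 S^12 = S^{12+5} = S^17

17


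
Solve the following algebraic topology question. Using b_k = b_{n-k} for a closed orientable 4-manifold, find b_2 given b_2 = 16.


Poincare duality for closed orientable n-manifolds: b_k = b_{n-k}.
Here n = 4, so b_2 = b_2 = 16

16


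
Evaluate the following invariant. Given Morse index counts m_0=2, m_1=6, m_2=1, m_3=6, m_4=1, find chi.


Morse theory: chi(M) = sum_k (-1)^k m_k where m_k = #(index-k critical points).
= (2) + (-6) + (1) + (-6) + (1) = -8

-8


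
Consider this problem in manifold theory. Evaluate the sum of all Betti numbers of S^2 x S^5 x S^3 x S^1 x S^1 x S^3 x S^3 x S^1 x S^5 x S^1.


Total Betti number is multiplicative under products.
Each S^d (d>=1) has total Betti number 2.
There are 10 sphere factors.
Total = 2^10 = 1024

1024


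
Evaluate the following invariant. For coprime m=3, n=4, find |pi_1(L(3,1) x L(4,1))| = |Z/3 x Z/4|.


pi_1(X x Y) = pi_1(X) x pi_1(Y).
pi_1(L(3,1)) = Z/3, pi_1(L(4,1)) = Z/4.
|Z/3 x Z/4| = 3 * 4 = 12

12


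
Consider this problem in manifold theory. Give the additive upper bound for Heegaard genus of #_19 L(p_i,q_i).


Heegaard genus satisfies g(A#B) <= g(A) + g(B).
Each lens space has g = 1.
Upper bound: 19 * 1 = 19

19


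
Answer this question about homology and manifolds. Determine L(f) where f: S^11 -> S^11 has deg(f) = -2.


On S^11: L(f) = tr(f_0*) + (-1)^11 tr(f_11*) = 1 + (-1)^11 * deg(f).
L(f) = 1 + (-1)^11 * -2 = 1 + 2 = 3

3


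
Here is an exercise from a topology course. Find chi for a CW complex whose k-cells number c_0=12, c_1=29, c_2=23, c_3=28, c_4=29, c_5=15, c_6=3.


chi = sum_k (-1)^k c_k.
= (-1)^0*12 + (-1)^1*29 + (-1)^2*23 + (-1)^3*28 + (-1)^4*29 + (-1)^5*15 + (-1)^6*3
= (12) + (-29) + (23) + (-28) + (29) + (-15) + (3)
= -5

-5


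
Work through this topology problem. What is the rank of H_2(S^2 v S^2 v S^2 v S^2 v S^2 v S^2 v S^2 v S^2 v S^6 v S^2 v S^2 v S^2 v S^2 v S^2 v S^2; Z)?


For a wedge of spheres, H_k (k>0) is free on one generator per sphere of dimension k.
Spheres of dimension 2: count = 14.
b_2 = 14

14


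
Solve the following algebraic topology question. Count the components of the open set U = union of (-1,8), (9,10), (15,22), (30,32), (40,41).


Sort and merge overlapping open intervals.
Merged: (-1,8), (9,10), (15,22), (30,32), (40,41).
Number of components = 5

5


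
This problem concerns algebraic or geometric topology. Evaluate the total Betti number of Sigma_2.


For Sigma_2: b_0 = 1, b_1 = 2g = 4, b_2 = 1.
Total = 1 + 4 + 1 = 6

6


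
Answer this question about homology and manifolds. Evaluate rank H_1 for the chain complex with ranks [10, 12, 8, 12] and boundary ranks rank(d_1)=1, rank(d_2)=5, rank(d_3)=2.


rank H_k = rank(ker d_k) - rank(im d_{k+1}).
rank(ker d_1) = rank(C_1) - rank(d_1) = 12 - 1 = 11.
rank(im d_{1+1}) = 5.
rank H_1 = 11 - 5 = 6

6


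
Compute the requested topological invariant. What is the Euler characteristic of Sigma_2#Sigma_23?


chi(Sigma_2) = 2 - 2*2 = -2
chi(Sigma_23) = 2 - 2*23 = -44
For surfaces: chi(A#B) = chi(A) + chi(B) - 2.
chi = -2 + -44 - 2 = -48

-48


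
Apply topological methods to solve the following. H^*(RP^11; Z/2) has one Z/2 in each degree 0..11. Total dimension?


H^k(RP^11; Z/2) = Z/2 for each 0 <= k <= 11.
Total dimension = 11 + 1 = 12

12


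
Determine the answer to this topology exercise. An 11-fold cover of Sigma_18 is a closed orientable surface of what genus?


For an n-sheeted cover: chi(E) = n * chi(B).
chi(Sigma_18) = 2 - 2*18 = -34.
chi(E) = 11 * (-34) = -374.
genus(E) = (2 - chi(E))/2 = (2 - (-374))/2 = 376/2 = 188

188


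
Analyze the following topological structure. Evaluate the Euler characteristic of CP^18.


CP^18 has one cell in each even dimension 0, 2, ..., 2*18 (18+1 cells total).
All cells are even-dimensional, so chi = number of cells.
chi = 18 + 1 = 19

19


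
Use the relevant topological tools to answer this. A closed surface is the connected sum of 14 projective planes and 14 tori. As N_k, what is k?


Since a >= 1, the sum is non-orientable; each T^2 can be replaced by RP^2 # RP^2 (since T^2#RP^2 = 3RP^2).
Total crosscaps k = 14 + 2*14 = 42.
Check via chi: chi = 14*1 + 14*0 - (14+14-1)*2 = -40 = 2 - k = -40. Consistent.

42


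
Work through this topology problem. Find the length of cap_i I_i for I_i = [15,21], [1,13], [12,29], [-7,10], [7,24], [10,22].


Intersection = [max(a_i), min(b_i)] = [15, 10].
Since 15 > 10, the intersection is empty.
Length = 0

0


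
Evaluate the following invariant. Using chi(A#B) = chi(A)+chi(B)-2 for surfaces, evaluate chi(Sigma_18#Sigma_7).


chi(Sigma_18) = 2 - 2*18 = -34
chi(Sigma_7) = 2 - 2*7 = -12
For surfaces: chi(A#B) = chi(A) + chi(B) - 2.
chi = -34 + -12 - 2 = -48

-48


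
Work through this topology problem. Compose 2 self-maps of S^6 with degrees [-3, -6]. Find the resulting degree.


Degree is multiplicative: deg(composition) = product of degrees.
= (-3) * (-6) = 18

18


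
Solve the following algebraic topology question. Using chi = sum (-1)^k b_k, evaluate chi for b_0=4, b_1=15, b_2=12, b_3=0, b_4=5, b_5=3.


chi = sum_k (-1)^k b_k.
= (4) + (-15) + (12) + (0) + (5) + (-3)
= 3

3


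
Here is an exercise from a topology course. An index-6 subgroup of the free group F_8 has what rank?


Nielsen-Schreier: an index-n subgroup of F_r is free of rank 1 + n(r-1).
Equivalently: chi(cover) = n*chi(base); chi(vee_r S^1) = 1 - 8 = -7.
chi(E) = 6*(-7) = -42; rank = 1 - chi(E) = 1 - (-42) = 43.
rank = 1 + 6*(8-1) = 1 + 42 = 43

43


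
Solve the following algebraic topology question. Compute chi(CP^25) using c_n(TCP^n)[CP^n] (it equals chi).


For any closed oriented manifold, <e(TM),[M]> = chi(M).
chi(CP^25) = 25+1 = 26

26


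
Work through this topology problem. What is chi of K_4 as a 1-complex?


K_4: V = 4, E = C(4,2) = 6.
chi = V - E = 4 - 6 = -2

-2


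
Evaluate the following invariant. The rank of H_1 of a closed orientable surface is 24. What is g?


For a closed orientable surface: b_1 = 2g.
24 = 2g
g = 24 / 2 = 12

12


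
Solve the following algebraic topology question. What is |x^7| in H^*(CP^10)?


|x| = 2 in H^*(CP^n).
|x^7| = 7 * |x| = 7 * 2 = 14

14


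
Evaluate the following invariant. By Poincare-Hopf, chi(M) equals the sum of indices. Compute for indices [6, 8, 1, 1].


Poincare-Hopf: chi(M) = sum of indices of zeros.
chi = (6) + (8) + (1) + (1) = 16

16


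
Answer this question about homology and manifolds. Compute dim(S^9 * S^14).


Join of spheres: S^m * S^n = S^{m+n+1}.
dim = 9 + 14 + 1 = 24

24


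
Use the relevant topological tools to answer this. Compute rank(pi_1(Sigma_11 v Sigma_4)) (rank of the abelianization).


For a wedge: H_1(A v B) = H_1(A) + H_1(B).
b_1(Sigma_11) = 22, b_1(Sigma_4) = 8.
b_1 = 22 + 8 = 30

30


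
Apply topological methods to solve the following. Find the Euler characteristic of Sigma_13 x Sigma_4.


chi(Sigma_13) = 2 - 2*13 = -24
chi(Sigma_4) = 2 - 2*4 = -6
chi(product) = (-24) * (-6) = 144

144


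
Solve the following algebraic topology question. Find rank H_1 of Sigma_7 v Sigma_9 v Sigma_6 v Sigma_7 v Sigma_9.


For a wedge X v Y: reduced H_k(X v Y) = H_k(X) + H_k(Y).
Each Sigma_g contributes b_1 = 2g.
b_1 = 14 + 18 + 12 + 14 + 18 = 76

76


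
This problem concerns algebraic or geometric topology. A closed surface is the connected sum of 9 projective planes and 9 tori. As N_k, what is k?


Since a >= 1, the sum is non-orientable; each T^2 can be replaced by RP^2 # RP^2 (since T^2#RP^2 = 3RP^2).
Total crosscaps k = 9 + 2*9 = 27.
Check via chi: chi = 9*1 + 9*0 - (9+9-1)*2 = -25 = 2 - k = -25. Consistent.

27


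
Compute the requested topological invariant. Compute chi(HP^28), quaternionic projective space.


HP^28 has one cell in each dimension 0, 4, ..., 4*28 (28+1 cells, all even-dim).
chi = 28 + 1 = 29

29


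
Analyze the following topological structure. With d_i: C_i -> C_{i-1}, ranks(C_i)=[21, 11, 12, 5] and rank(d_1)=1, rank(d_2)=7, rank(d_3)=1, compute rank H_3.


rank H_k = rank(ker d_k) - rank(im d_{k+1}).
rank(ker d_3) = rank(C_3) - rank(d_3) = 5 - 1 = 4.
rank(im d_{3+1}) = 0.
rank H_3 = 4 - 0 = 4

4


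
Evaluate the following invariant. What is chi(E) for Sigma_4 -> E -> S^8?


chi(S^8) = 2 (n even), chi(Sigma_4) = 2 - 2*4 = -6.
chi(E) = 2 * (-6) = -12

-12


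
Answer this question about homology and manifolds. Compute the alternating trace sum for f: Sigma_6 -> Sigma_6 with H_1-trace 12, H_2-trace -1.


L(f) = tr(f_0*) - tr(f_1*) + tr(f_2*).
= 1 - (12) + (-1)
= -12

-12


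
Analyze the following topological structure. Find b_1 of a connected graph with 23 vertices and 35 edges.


For a connected graph: rank(pi_1) = b_1 = E - V + 1 = 1 - chi.
chi = V - E = 23 - 35 = -12.
rank = 1 - (-12) = 35 - 23 + 1 = 13

13


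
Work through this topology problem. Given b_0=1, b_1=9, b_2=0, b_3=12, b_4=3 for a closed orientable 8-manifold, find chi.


By Poincare duality b_k = b_{8-k}, so full Betti numbers: b_0=1, b_1=9, b_2=0, b_3=12, b_4=3, b_5=12, b_6=0, b_7=9, b_8=1.
chi = sum (-1)^k b_k = -37

-37


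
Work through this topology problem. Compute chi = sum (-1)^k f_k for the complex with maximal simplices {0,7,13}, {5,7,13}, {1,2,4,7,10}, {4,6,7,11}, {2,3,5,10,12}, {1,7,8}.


Enumerate all faces; f-vector: f_0=13, f_1=31, f_2=27, f_3=11, f_4=2.
chi = sum (-1)^k f_k = 0

0


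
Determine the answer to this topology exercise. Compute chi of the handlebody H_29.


A genus-g handlebody deformation retracts to a wedge of g circles.
chi(vee_g S^1) = 1 - g.
chi(H_29) = 1 - 29 = -28

-28


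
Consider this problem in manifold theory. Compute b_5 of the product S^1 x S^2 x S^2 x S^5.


Each S^d has Poincare polynomial 1 + t^d.
The product S^1 x S^2 x S^2 x S^5 has Poincare polynomial prod(1+t^d_i).
Expanding: b_0=1, b_1=1, b_2=2, b_3=2, b_4=1, b_5=2, b_6=1, b_7=2, b_8=2, b_9=1, b_10=1.
b_5 = 2

2


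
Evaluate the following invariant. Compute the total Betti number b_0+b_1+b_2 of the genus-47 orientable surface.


For Sigma_47: b_0 = 1, b_1 = 2g = 94, b_2 = 1.
Total = 1 + 94 + 1 = 96

96


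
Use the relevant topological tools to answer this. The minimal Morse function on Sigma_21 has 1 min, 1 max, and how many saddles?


A perfect Morse function has m_k = b_k.
For Sigma_21: b_0=1, b_1=2g=42, b_2=1.
Saddles m_1 = 2g = 42

42


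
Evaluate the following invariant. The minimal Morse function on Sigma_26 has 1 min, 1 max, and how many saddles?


A perfect Morse function has m_k = b_k.
For Sigma_26: b_0=1, b_1=2g=52, b_2=1.
Saddles m_1 = 2g = 52

52


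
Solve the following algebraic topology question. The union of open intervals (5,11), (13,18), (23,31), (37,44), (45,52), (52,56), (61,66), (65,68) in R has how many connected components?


Sort and merge overlapping open intervals.
Merged: (5,11), (13,18), (23,31), (37,44), (45,52), (52,56), (61,68).
Number of components = 7

7


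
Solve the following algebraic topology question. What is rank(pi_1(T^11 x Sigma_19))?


pi_1(A x B) = pi_1(A) x pi_1(B); rank of abelianization = b_1.
b_1(T^11) = 11, b_1(Sigma_19) = 2*19 = 38.
b_1(product) = 11 + 38 = 49

49


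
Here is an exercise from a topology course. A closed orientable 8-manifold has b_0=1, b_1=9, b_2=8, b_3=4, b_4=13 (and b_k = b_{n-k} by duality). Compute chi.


By Poincare duality b_k = b_{8-k}, so full Betti numbers: b_0=1, b_1=9, b_2=8, b_3=4, b_4=13, b_5=4, b_6=8, b_7=9, b_8=1.
chi = sum (-1)^k b_k = 5

5
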